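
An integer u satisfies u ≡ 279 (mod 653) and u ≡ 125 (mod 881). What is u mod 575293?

328738

653⁻¹ mod 881: 653·483 ≡ 1 (mod 881), so 653⁻¹ ≡ 483.
u = 279 + 653·((125 − 279)·483 mod 881) = 279 + 653·503 = 328738.
Check: 328738 mod 653 = 279, 328738 mod 881 = 125. ✓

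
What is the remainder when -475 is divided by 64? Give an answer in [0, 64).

-475 = -8×64 + 37, so -475 ≡ 37 (mod 64).

37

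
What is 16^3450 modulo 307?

114

By square-and-multiply:
3450 in binary is 110101111010, i.e. 3450 = 2048 + 1024 + 256 + 64 + 32 + 16 + 8 + 2.
16^1 ≡ 16 (mod 307)
16^2 ≡ 16^2 = 256 (mod 307)
16^4 ≡ 256^2 = 65536 ≡ 145 (mod 307)
16^8 ≡ 145^2 = 21025 ≡ 149 (mod 307)
16^16 ≡ 149^2 = 22201 ≡ 97 (mod 307)
16^32 ≡ 97^2 = 9409 ≡ 199 (mod 307)
16^64 ≡ 199^2 = 39601 ≡ 305 (mod 307)
16^128 ≡ 305^2 = 93025 ≡ 4 (mod 307)
16^256 ≡ 4^2 = 16 (mod 307)
16^512 ≡ 16^2 = 256 (mod 307)
16^1024 ≡ 256^2 = 65536 ≡ 145 (mod 307)
16^2048 ≡ 145^2 = 21025 ≡ 149 (mod 307)
16^3450 = 16^2048 · 16^1024 · 16^256 · 16^64 · 16^32 · 16^16 · 16^8 · 16^2 ≡ 149 · 145 · 16 · 305 · 199 · 97 · 149 · 256 (mod 307).
Accumulate the product:
149 · 145 = 21605 ≡ 115
115 · 16 = 1840 ≡ 305
305 · 305 = 93025 ≡ 4
4 · 199 = 796 ≡ 182
182 · 97 = 17654 ≡ 155
155 · 149 = 23095 ≡ 70
70 · 256 = 17920 ≡ 114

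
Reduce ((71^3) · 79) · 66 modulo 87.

(71)^3 ≡ 80 (mod 87)
80 · 79 = 6320 ≡ 56 (mod 87)
56 · 66 = 3696 ≡ 42 (mod 87)

42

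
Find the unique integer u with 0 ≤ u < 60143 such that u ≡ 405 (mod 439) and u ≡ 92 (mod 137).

439⁻¹ mod 137: 439×93 ≡ 1 (mod 137), so 439⁻¹ ≡ 93.
u = 405 + 439×((92 − 405)×93 mod 137) = 405 + 439×72 = 32013.

32013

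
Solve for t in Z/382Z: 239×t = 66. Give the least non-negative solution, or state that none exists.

gcd(239, 382) = 1, so a unique solution mod 382 exists.
239⁻¹ ≡ 195 (mod 382).
t ≡ 195×66 ≡ 264 (mod 382).

264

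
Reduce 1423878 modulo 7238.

5230

1423878 = 196×7238 + 5230, so 1423878 ≡ 5230 (mod 7238).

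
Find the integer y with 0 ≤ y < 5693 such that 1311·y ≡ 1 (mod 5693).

5693 = 4·1311 + 449
1311 = 2·449 + 413
449 = 1·413 + 36
413 = 11·36 + 17
36 = 2·17 + 2
17 = 8·2 + 1
2 = 2·1 + 0
gcd(1311, 5693) = 1, so the inverse exists.
Bézout: 1 = −619·5693 + 2688·1311.
So 1311⁻¹ ≡ 2688 (mod 5693).

2688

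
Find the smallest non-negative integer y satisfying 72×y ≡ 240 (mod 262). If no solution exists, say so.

gcd(72, 262) = 2, and 2 | 240, so solutions exist.
Divide through by 2: 36×y ≡ 120 (mod 131).
36⁻¹ ≡ 91 (mod 131).
y ≡ 91×120 ≡ 47 (mod 131).
The smallest non-negative solution is y = 47.

47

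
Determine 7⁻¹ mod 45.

13

Apply the Euclidean algorithm and back-substitute:
45 = 6*7 + 3
7 = 2*3 + 1
3 = 3*1 + 0
gcd(7, 45) = 1, so the inverse exists.
Bézout: 1 = −2*45 + 13*7.
So 7⁻¹ ≡ 13 (mod 45).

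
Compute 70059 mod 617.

70059 = 113*617 + 338, so 70059 ≡ 338 (mod 617).

338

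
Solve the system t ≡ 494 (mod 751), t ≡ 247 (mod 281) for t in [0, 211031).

142433

751⁻¹ mod 281: 751·113 ≡ 1 (mod 281), so 751⁻¹ ≡ 113.
t = 494 + 751·((247 − 494)·113 mod 281) = 494 + 751·189 = 142433.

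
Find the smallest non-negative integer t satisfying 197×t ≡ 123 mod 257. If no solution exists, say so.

165

gcd(197, 257) = 1, so a unique solution mod 257 exists.
197⁻¹ ≡ 227 (mod 257).
t ≡ 227×123 ≡ 165 (mod 257).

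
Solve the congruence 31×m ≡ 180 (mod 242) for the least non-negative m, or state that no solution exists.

gcd(31, 242) = 1, so a unique solution mod 242 exists.
31⁻¹ ≡ 203 (mod 242).
m ≡ 203×180 ≡ 240 (mod 242).

240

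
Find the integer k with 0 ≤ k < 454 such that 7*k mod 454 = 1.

65

Apply the Euclidean algorithm and back-substitute:
454 = 64*7 + 6
7 = 1*6 + 1
6 = 6*1 + 0
gcd(7, 454) = 1, so the inverse exists.
Back-substitute for 1:
1 = 1*7 − 1*6
  = −1*454 + 65*7
So 7⁻¹ ≡ 65 (mod 454).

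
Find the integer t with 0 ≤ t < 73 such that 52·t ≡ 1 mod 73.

66

Apply the Euclidean algorithm and back-substitute:
73 = 1·52 + 21
52 = 2·21 + 10
21 = 2·10 + 1
10 = 10·1 + 0
gcd(52, 73) = 1, so the inverse exists.
Bézout: 1 = 5·73 − 7·52.
So 52⁻¹ ≡ −7 ≡ 66 (mod 73).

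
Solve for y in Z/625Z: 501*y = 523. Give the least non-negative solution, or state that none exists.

273

gcd(501, 625) = 1, so a unique solution mod 625 exists.
501⁻¹ ≡ 126 (mod 625).
y ≡ 126*523 ≡ 273 (mod 625).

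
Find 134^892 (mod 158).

134

892 in binary is 1101111100, i.e. 892 = 512 + 256 + 64 + 32 + 16 + 8 + 4.
134^1 ≡ 134 (mod 158)
134^2 ≡ 134^2 = 17956 ≡ 102 (mod 158)
134^4 ≡ 102^2 = 10404 ≡ 134 (mod 158)
134^8 ≡ 134^2 = 17956 ≡ 102 (mod 158)
134^16 ≡ 102^2 = 10404 ≡ 134 (mod 158)
134^32 ≡ 134^2 = 17956 ≡ 102 (mod 158)
134^64 ≡ 102^2 = 10404 ≡ 134 (mod 158)
134^128 ≡ 134^2 = 17956 ≡ 102 (mod 158)
134^256 ≡ 102^2 = 10404 ≡ 134 (mod 158)
134^512 ≡ 134^2 = 17956 ≡ 102 (mod 158)
134^892 = 134^512 · 134^256 · 134^64 · 134^32 · 134^16 · 134^8 · 134^4 ≡ 102 · 134 · 134 · 102 · 134 · 102 · 134 (mod 158).
Accumulate the product:
102 · 134 = 13668 ≡ 80
80 · 134 = 10720 ≡ 134
134 · 102 = 13668 ≡ 80
80 · 134 = 10720 ≡ 134
134 · 102 = 13668 ≡ 80
80 · 134 = 10720 ≡ 134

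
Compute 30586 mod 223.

30586 = 137*223 + 35, so 30586 ≡ 35 (mod 223).

35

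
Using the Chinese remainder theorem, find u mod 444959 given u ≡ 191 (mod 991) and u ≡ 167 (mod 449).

215238

991⁻¹ mod 449: 991*309 ≡ 1 (mod 449), so 991⁻¹ ≡ 309.
u = 191 + 991*((167 − 191)*309 mod 449) = 191 + 991*217 = 215238.
Check: 215238 mod 991 = 191, 215238 mod 449 = 167. ✓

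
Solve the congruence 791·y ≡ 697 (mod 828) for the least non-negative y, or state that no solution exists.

gcd(791, 828) = 1, so a unique solution mod 828 exists.
791⁻¹ ≡ 179 (mod 828).
y ≡ 179·697 ≡ 563 (mod 828).

563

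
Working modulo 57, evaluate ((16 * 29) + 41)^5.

7

16 * 29 = 464 ≡ 8 (mod 57)
8 + 41 = 49
(49)^5 ≡ 7 (mod 57)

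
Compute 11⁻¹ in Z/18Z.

5

Run the extended Euclidean algorithm:
18 = 1×11 + 7
11 = 1×7 + 4
7 = 1×4 + 3
4 = 1×3 + 1
3 = 3×1 + 0
gcd(11, 18) = 1, so the inverse exists.
Bézout: 1 = −3×18 + 5×11.
So 11⁻¹ ≡ 5 (mod 18).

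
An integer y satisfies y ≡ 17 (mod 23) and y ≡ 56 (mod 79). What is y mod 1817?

23⁻¹ mod 79: 23·55 ≡ 1 (mod 79), so 23⁻¹ ≡ 55.
y = 17 + 23·((56 − 17)·55 mod 79) = 17 + 23·12 = 293.
Check: 293 mod 23 = 17, 293 mod 79 = 56. ✓

293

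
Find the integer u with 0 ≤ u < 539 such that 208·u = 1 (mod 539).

539 = 2·208 + 123
208 = 1·123 + 85
123 = 1·85 + 38
85 = 2·38 + 9
38 = 4·9 + 2
9 = 4·2 + 1
2 = 2·1 + 0
gcd(208, 539) = 1, so the inverse exists.
Bézout: 1 = −93·539 + 241·208.
So 208⁻¹ ≡ 241 (mod 539).

241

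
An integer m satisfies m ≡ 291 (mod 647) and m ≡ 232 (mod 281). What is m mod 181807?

647⁻¹ mod 281: 647*162 ≡ 1 (mod 281), so 647⁻¹ ≡ 162.
m = 291 + 647*((232 − 291)*162 mod 281) = 291 + 647*277 = 179510.
Check: 179510 mod 647 = 291, 179510 mod 281 = 232. ✓

179510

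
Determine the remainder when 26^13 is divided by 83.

By square-and-multiply:
13 in binary is 1101, i.e. 13 = 8 + 4 + 1.
26^1 ≡ 26 (mod 83)
26^2 ≡ 26^2 = 676 ≡ 12 (mod 83)
26^4 ≡ 12^2 = 144 ≡ 61 (mod 83)
26^8 ≡ 61^2 = 3721 ≡ 69 (mod 83)
26^13 = 26^8 * 26^4 * 26^1 ≡ 69 * 61 * 26 (mod 83).
Accumulate the product:
69 * 61 = 4209 ≡ 59
59 * 26 = 1534 ≡ 40

40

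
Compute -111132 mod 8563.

187

-111132 = -13×8563 + 187, so -111132 ≡ 187 (mod 8563).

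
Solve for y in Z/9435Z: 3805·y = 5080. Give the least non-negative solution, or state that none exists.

103

gcd(3805, 9435) = 5, and 5 | 5080, so solutions exist.
Divide through by 5: 761·y ≡ 1016 (mod 1887).
761⁻¹ ≡ 548 (mod 1887).
y ≡ 548·1016 ≡ 103 (mod 1887).
The smallest non-negative solution is y = 103.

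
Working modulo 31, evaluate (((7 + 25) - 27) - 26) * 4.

9

7 + 25 = 32 ≡ 1 (mod 31)
1 - 27 = -26 ≡ 5 (mod 31)
5 - 26 = -21 ≡ 10 (mod 31)
10 * 4 = 40 ≡ 9 (mod 31)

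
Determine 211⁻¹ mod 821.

607

Apply the Euclidean algorithm and back-substitute:
821 = 3·211 + 188
211 = 1·188 + 23
188 = 8·23 + 4
23 = 5·4 + 3
4 = 1·3 + 1
3 = 3·1 + 0
gcd(211, 821) = 1, so the inverse exists.
Back-substitute for 1:
1 = 1·4 − 1·3
  = −1·23 + 6·4
  = 6·188 − 49·23
  = −49·211 + 55·188
  = 55·821 − 214·211
So 211⁻¹ ≡ −214 ≡ 607 (mod 821).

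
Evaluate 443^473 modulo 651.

Using repeated squaring:
443^1 ≡ 443 (mod 651)
443^2 ≡ 443^2 = 196249 ≡ 298 (mod 651)
443^4 ≡ 298^2 = 88804 ≡ 268 (mod 651)
443^8 ≡ 268^2 = 71824 ≡ 214 (mod 651)
443^16 ≡ 214^2 = 45796 ≡ 226 (mod 651)
443^32 ≡ 226^2 = 51076 ≡ 298 (mod 651)
443^64 ≡ 298^2 = 88804 ≡ 268 (mod 651)
443^128 ≡ 268^2 = 71824 ≡ 214 (mod 651)
443^256 ≡ 214^2 = 45796 ≡ 226 (mod 651)
443^473 = 443^256 * 443^128 * 443^64 * 443^16 * 443^8 * 443^1 ≡ 226 * 214 * 268 * 226 * 214 * 443 (mod 651).
Accumulate the product:
226 * 214 = 48364 ≡ 190
190 * 268 = 50920 ≡ 142
142 * 226 = 32092 ≡ 193
193 * 214 = 41302 ≡ 289
289 * 443 = 128027 ≡ 431

431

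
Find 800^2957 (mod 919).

2957 in binary is 101110001101, i.e. 2957 = 2048 + 512 + 256 + 128 + 8 + 4 + 1.
800^1 ≡ 800 (mod 919)
800^2 ≡ 800^2 = 640000 ≡ 376 (mod 919)
800^4 ≡ 376^2 = 141376 ≡ 769 (mod 919)
800^8 ≡ 769^2 = 591361 ≡ 444 (mod 919)
800^16 ≡ 444^2 = 197136 ≡ 470 (mod 919)
800^32 ≡ 470^2 = 220900 ≡ 340 (mod 919)
800^64 ≡ 340^2 = 115600 ≡ 725 (mod 919)
800^128 ≡ 725^2 = 525625 ≡ 876 (mod 919)
800^256 ≡ 876^2 = 767376 ≡ 11 (mod 919)
800^512 ≡ 11^2 = 121 (mod 919)
800^1024 ≡ 121^2 = 14641 ≡ 856 (mod 919)
800^2048 ≡ 856^2 = 732736 ≡ 293 (mod 919)
800^2957 = 800^2048 * 800^512 * 800^256 * 800^128 * 800^8 * 800^4 * 800^1 ≡ 293 * 121 * 11 * 876 * 444 * 769 * 800 (mod 919).
Accumulate the product:
293 * 121 = 35453 ≡ 531
531 * 11 = 5841 ≡ 327
327 * 876 = 286452 ≡ 643
643 * 444 = 285492 ≡ 602
602 * 769 = 462938 ≡ 681
681 * 800 = 544800 ≡ 752

752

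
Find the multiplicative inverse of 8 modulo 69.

By the extended Euclidean algorithm:
69 = 8×8 + 5
8 = 1×5 + 3
5 = 1×3 + 2
3 = 1×2 + 1
2 = 2×1 + 0
gcd(8, 69) = 1, so the inverse exists.
Back-substitute for 1:
1 = 1×3 − 1×2
  = −1×5 + 2×3
  = 2×8 − 3×5
  = −3×69 + 26×8
So 8⁻¹ ≡ 26 (mod 69).

26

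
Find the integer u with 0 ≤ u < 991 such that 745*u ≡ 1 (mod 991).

850

991 = 1*745 + 246
745 = 3*246 + 7
246 = 35*7 + 1
7 = 7*1 + 0
gcd(745, 991) = 1, so the inverse exists.
Back-substitute for 1:
1 = 1*246 − 35*7
  = −35*745 + 106*246
  = 106*991 − 141*745
So 745⁻¹ ≡ −141 ≡ 850 (mod 991).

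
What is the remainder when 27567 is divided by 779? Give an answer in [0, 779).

302

27567 = 35×779 + 302, so 27567 ≡ 302 (mod 779).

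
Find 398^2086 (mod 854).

624

2086 in binary is 100000100110, i.e. 2086 = 2048 + 32 + 4 + 2.
398^1 ≡ 398 (mod 854)
398^2 ≡ 398^2 = 158404 ≡ 414 (mod 854)
398^4 ≡ 414^2 = 171396 ≡ 596 (mod 854)
398^8 ≡ 596^2 = 355216 ≡ 806 (mod 854)
398^16 ≡ 806^2 = 649636 ≡ 596 (mod 854)
398^32 ≡ 596^2 = 355216 ≡ 806 (mod 854)
398^64 ≡ 806^2 = 649636 ≡ 596 (mod 854)
398^128 ≡ 596^2 = 355216 ≡ 806 (mod 854)
398^256 ≡ 806^2 = 649636 ≡ 596 (mod 854)
398^512 ≡ 596^2 = 355216 ≡ 806 (mod 854)
398^1024 ≡ 806^2 = 649636 ≡ 596 (mod 854)
398^2048 ≡ 596^2 = 355216 ≡ 806 (mod 854)
398^2086 = 398^2048 × 398^32 × 398^4 × 398^2 ≡ 806 × 806 × 596 × 414 (mod 854).
Accumulate the product:
806 × 806 = 649636 ≡ 596
596 × 596 = 355216 ≡ 806
806 × 414 = 333684 ≡ 624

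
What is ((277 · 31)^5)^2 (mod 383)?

65

277 · 31 = 8587 ≡ 161 (mod 383)
(161)^5 ≡ 272 (mod 383)
(272)^2 ≡ 65 (mod 383)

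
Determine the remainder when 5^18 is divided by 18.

Using repeated squaring:
18 in binary is 10010, i.e. 18 = 16 + 2.
5^1 ≡ 5 (mod 18)
5^2 ≡ 5^2 = 25 ≡ 7 (mod 18)
5^4 ≡ 7^2 = 49 ≡ 13 (mod 18)
5^8 ≡ 13^2 = 169 ≡ 7 (mod 18)
5^16 ≡ 7^2 = 49 ≡ 13 (mod 18)
5^18 = 5^16 · 5^2 ≡ 13 · 7 (mod 18).
13 · 7 = 91 ≡ 1 (mod 18).

1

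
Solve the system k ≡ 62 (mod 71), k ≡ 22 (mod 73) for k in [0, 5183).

71⁻¹ mod 73: 71*36 ≡ 1 (mod 73), so 71⁻¹ ≡ 36.
k = 62 + 71*((22 − 62)*36 mod 73) = 62 + 71*20 = 1482.

1482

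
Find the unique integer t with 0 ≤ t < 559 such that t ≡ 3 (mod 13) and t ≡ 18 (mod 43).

13⁻¹ mod 43: 13·10 ≡ 1 (mod 43), so 13⁻¹ ≡ 10.
t = 3 + 13·((18 − 3)·10 mod 43) = 3 + 13·21 = 276.
Check: 276 mod 13 = 3, 276 mod 43 = 18. ✓

276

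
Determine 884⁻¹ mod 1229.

1172

Apply the Euclidean algorithm and back-substitute:
1229 = 1·884 + 345
884 = 2·345 + 194
345 = 1·194 + 151
194 = 1·151 + 43
151 = 3·43 + 22
43 = 1·22 + 21
22 = 1·21 + 1
21 = 21·1 + 0
gcd(884, 1229) = 1, so the inverse exists.
Back-substitute for 1:
1 = 1·22 − 1·21
  = −1·43 + 2·22
  = 2·151 − 7·43
  = −7·194 + 9·151
  = 9·345 − 16·194
  = −16·884 + 41·345
  = 41·1229 − 57·884
So 884⁻¹ ≡ −57 ≡ 1172 (mod 1229).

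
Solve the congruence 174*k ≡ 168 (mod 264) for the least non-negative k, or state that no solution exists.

gcd(174, 264) = 6, and 6 | 168, so solutions exist.
Divide through by 6: 29*k ≡ 28 mod 44.
29⁻¹ ≡ 41 (mod 44).
k ≡ 41*28 ≡ 4 (mod 44).
The smallest non-negative solution is k = 4.

4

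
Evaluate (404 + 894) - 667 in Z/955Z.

631

404 + 894 = 1298 ≡ 343 (mod 955)
343 - 667 = -324 ≡ 631 (mod 955)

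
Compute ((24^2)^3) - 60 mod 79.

20

(24)^2 ≡ 23 (mod 79)
(23)^3 ≡ 1 (mod 79)
1 - 60 = -59 ≡ 20 (mod 79)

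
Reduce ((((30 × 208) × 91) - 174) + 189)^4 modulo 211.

30 × 208 = 6240 ≡ 121 (mod 211)
121 × 91 = 11011 ≡ 39 (mod 211)
39 - 174 = -135 ≡ 76 (mod 211)
76 + 189 = 265 ≡ 54 (mod 211)
(54)^4 ≡ 178 (mod 211)

178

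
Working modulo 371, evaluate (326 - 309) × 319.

326 - 309 = 17
17 × 319 = 5423 ≡ 229 (mod 371)

229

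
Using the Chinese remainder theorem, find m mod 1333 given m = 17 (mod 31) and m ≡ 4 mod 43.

31⁻¹ mod 43: 31×25 ≡ 1 (mod 43), so 31⁻¹ ≡ 25.
m = 17 + 31×((4 − 17)×25 mod 43) = 17 + 31×19 = 606.

606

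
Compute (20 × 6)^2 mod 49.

43

20 × 6 = 120 ≡ 22 (mod 49)
(22)^2 ≡ 43 (mod 49)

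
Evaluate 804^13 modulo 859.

400

804^1 ≡ 804 (mod 859)
804^2 ≡ 804^2 = 646416 ≡ 448 (mod 859)
804^4 ≡ 448^2 = 200704 ≡ 557 (mod 859)
804^8 ≡ 557^2 = 310249 ≡ 150 (mod 859)
804^13 = 804^8 × 804^4 × 804^1 ≡ 150 × 557 × 804 (mod 859).
Accumulate the product:
150 × 557 = 83550 ≡ 227
227 × 804 = 182508 ≡ 400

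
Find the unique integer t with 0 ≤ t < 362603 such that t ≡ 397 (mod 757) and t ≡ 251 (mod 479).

757⁻¹ mod 479: 757·112 ≡ 1 (mod 479), so 757⁻¹ ≡ 112.
t = 397 + 757·((251 − 397)·112 mod 479) = 397 + 757·413 = 313038.
Check: 313038 mod 757 = 397, 313038 mod 479 = 251. ✓

313038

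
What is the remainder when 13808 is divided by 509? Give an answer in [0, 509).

65

13808 = 27·509 + 65, so 13808 ≡ 65 (mod 509).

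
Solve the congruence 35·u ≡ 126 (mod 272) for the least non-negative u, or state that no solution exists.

58

gcd(35, 272) = 1, so a unique solution mod 272 exists.
35⁻¹ ≡ 171 (mod 272).
u ≡ 171·126 ≡ 58 (mod 272).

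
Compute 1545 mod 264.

1545 = 5·264 + 225, so 1545 ≡ 225 (mod 264).

225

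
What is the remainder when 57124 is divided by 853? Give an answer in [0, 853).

826

57124 = 66·853 + 826, so 57124 ≡ 826 (mod 853).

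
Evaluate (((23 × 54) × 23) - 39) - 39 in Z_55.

53

23 × 54 = 1242 ≡ 32 (mod 55)
32 × 23 = 736 ≡ 21 (mod 55)
21 - 39 = -18 ≡ 37 (mod 55)
37 - 39 = -2 ≡ 53 (mod 55)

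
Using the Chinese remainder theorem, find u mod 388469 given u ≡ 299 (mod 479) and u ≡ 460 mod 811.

479⁻¹ mod 811: 479×320 ≡ 1 (mod 811), so 479⁻¹ ≡ 320.
u = 299 + 479×((460 − 299)×320 mod 811) = 299 + 479×427 = 204832.

204832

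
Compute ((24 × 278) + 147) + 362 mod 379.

24 × 278 = 6672 ≡ 229 (mod 379)
229 + 147 = 376
376 + 362 = 738 ≡ 359 (mod 379)

359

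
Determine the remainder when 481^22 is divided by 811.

688

By square-and-multiply:
22 in binary is 10110, i.e. 22 = 16 + 4 + 2.
481^1 ≡ 481 (mod 811)
481^2 ≡ 481^2 = 231361 ≡ 226 (mod 811)
481^4 ≡ 226^2 = 51076 ≡ 794 (mod 811)
481^8 ≡ 794^2 = 630436 ≡ 289 (mod 811)
481^16 ≡ 289^2 = 83521 ≡ 799 (mod 811)
481^22 = 481^16 · 481^4 · 481^2 ≡ 799 · 794 · 226 (mod 811).
Accumulate the product:
799 · 794 = 634406 ≡ 204
204 · 226 = 46104 ≡ 688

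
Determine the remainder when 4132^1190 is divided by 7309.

6672

By square-and-multiply:
1190 in binary is 10010100110, i.e. 1190 = 1024 + 128 + 32 + 4 + 2.
4132^1 ≡ 4132 (mod 7309)
4132^2 ≡ 4132^2 = 17073424 ≡ 6909 (mod 7309)
4132^4 ≡ 6909^2 = 47734281 ≡ 6511 (mod 7309)
4132^8 ≡ 6511^2 = 42393121 ≡ 921 (mod 7309)
4132^16 ≡ 921^2 = 848241 ≡ 397 (mod 7309)
4132^32 ≡ 397^2 = 157609 ≡ 4120 (mod 7309)
4132^64 ≡ 4120^2 = 16974400 ≡ 2902 (mod 7309)
4132^128 ≡ 2902^2 = 8421604 ≡ 1636 (mod 7309)
4132^256 ≡ 1636^2 = 2676496 ≡ 1402 (mod 7309)
4132^512 ≡ 1402^2 = 1965604 ≡ 6792 (mod 7309)
4132^1024 ≡ 6792^2 = 46131264 ≡ 4165 (mod 7309)
4132^1190 = 4132^1024 · 4132^128 · 4132^32 · 4132^4 · 4132^2 ≡ 4165 · 1636 · 4120 · 6511 · 6909 (mod 7309).
Accumulate the product:
4165 · 1636 = 6813940 ≡ 1952
1952 · 4120 = 8042240 ≡ 2340
2340 · 6511 = 15235740 ≡ 3784
3784 · 6909 = 26143656 ≡ 6672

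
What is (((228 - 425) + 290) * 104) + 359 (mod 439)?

373

228 - 425 = -197 ≡ 242 (mod 439)
242 + 290 = 532 ≡ 93 (mod 439)
93 * 104 = 9672 ≡ 14 (mod 439)
14 + 359 = 373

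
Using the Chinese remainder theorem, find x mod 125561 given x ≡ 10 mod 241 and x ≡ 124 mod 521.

241⁻¹ mod 521: 241×374 ≡ 1 (mod 521), so 241⁻¹ ≡ 374.
x = 10 + 241×((124 − 10)×374 mod 521) = 10 + 241×435 = 104845.

104845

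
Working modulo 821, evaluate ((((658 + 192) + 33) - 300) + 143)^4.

658 + 192 = 850 ≡ 29 (mod 821)
29 + 33 = 62
62 - 300 = -238 ≡ 583 (mod 821)
583 + 143 = 726
(726)^4 ≡ 36 (mod 821)

36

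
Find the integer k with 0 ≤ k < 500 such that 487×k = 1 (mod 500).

423

Apply the Euclidean algorithm and back-substitute:
500 = 1·487 + 13
487 = 37·13 + 6
13 = 2·6 + 1
6 = 6·1 + 0
gcd(487, 500) = 1, so the inverse exists.
Bézout: 1 = 75·500 − 77·487.
So 487⁻¹ ≡ −77 ≡ 423 (mod 500).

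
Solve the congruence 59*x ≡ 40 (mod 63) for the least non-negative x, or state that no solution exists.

53

gcd(59, 63) = 1, so a unique solution mod 63 exists.
59⁻¹ ≡ 47 (mod 63).
x ≡ 47*40 ≡ 53 (mod 63).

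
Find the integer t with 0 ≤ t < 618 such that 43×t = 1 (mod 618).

115

Run the extended Euclidean algorithm:
618 = 14*43 + 16
43 = 2*16 + 11
16 = 1*11 + 5
11 = 2*5 + 1
5 = 5*1 + 0
gcd(43, 618) = 1, so the inverse exists.
Back-substitute for 1:
1 = 1*11 − 2*5
  = −2*16 + 3*11
  = 3*43 − 8*16
  = −8*618 + 115*43
So 43⁻¹ ≡ 115 (mod 618).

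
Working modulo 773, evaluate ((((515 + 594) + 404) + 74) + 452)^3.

427

515 + 594 = 1109 ≡ 336 (mod 773)
336 + 404 = 740
740 + 74 = 814 ≡ 41 (mod 773)
41 + 452 = 493
(493)^3 ≡ 427 (mod 773)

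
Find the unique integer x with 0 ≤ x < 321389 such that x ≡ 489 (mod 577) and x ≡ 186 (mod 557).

297067

577⁻¹ mod 557: 577×195 ≡ 1 (mod 557), so 577⁻¹ ≡ 195.
x = 489 + 577×((186 − 489)×195 mod 557) = 489 + 577×514 = 297067.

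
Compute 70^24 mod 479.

24 in binary is 11000, i.e. 24 = 16 + 8.
70^1 ≡ 70 (mod 479)
70^2 ≡ 70^2 = 4900 ≡ 110 (mod 479)
70^4 ≡ 110^2 = 12100 ≡ 125 (mod 479)
70^8 ≡ 125^2 = 15625 ≡ 297 (mod 479)
70^16 ≡ 297^2 = 88209 ≡ 73 (mod 479)
70^24 = 70^16 · 70^8 ≡ 73 · 297 (mod 479).
73 · 297 = 21681 ≡ 126 (mod 479).

126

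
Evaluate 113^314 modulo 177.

By square-and-multiply:
314 in binary is 100111010, i.e. 314 = 256 + 32 + 16 + 8 + 2.
113^1 ≡ 113 (mod 177)
113^2 ≡ 113^2 = 12769 ≡ 25 (mod 177)
113^4 ≡ 25^2 = 625 ≡ 94 (mod 177)
113^8 ≡ 94^2 = 8836 ≡ 163 (mod 177)
113^16 ≡ 163^2 = 26569 ≡ 19 (mod 177)
113^32 ≡ 19^2 = 361 ≡ 7 (mod 177)
113^64 ≡ 7^2 = 49 (mod 177)
113^128 ≡ 49^2 = 2401 ≡ 100 (mod 177)
113^256 ≡ 100^2 = 10000 ≡ 88 (mod 177)
113^314 = 113^256 × 113^32 × 113^16 × 113^8 × 113^2 ≡ 88 × 7 × 19 × 163 × 25 (mod 177).
Accumulate the product:
88 × 7 = 616 ≡ 85
85 × 19 = 1615 ≡ 22
22 × 163 = 3586 ≡ 46
46 × 25 = 1150 ≡ 88

88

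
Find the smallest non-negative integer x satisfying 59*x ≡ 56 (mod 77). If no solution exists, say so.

14

gcd(59, 77) = 1, so a unique solution mod 77 exists.
59⁻¹ ≡ 47 (mod 77).
x ≡ 47*56 ≡ 14 (mod 77).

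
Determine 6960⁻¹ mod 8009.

8009 = 1×6960 + 1049
6960 = 6×1049 + 666
1049 = 1×666 + 383
666 = 1×383 + 283
383 = 1×283 + 100
283 = 2×100 + 83
100 = 1×83 + 17
83 = 4×17 + 15
17 = 1×15 + 2
15 = 7×2 + 1
2 = 2×1 + 0
gcd(6960, 8009) = 1, so the inverse exists.
Bézout: 1 = −3271×8009 + 3764×6960.
So 6960⁻¹ ≡ 3764 (mod 8009).

3764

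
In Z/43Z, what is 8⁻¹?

Run the extended Euclidean algorithm:
43 = 5·8 + 3
8 = 2·3 + 2
3 = 1·2 + 1
2 = 2·1 + 0
gcd(8, 43) = 1, so the inverse exists.
Bézout: 1 = 3·43 − 16·8.
So 8⁻¹ ≡ −16 ≡ 27 (mod 43).

27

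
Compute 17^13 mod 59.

15

13 in binary is 1101, i.e. 13 = 8 + 4 + 1.
17^1 ≡ 17 (mod 59)
17^2 ≡ 17^2 = 289 ≡ 53 (mod 59)
17^4 ≡ 53^2 = 2809 ≡ 36 (mod 59)
17^8 ≡ 36^2 = 1296 ≡ 57 (mod 59)
17^13 = 17^8 × 17^4 × 17^1 ≡ 57 × 36 × 17 (mod 59).
Accumulate the product:
57 × 36 = 2052 ≡ 46
46 × 17 = 782 ≡ 15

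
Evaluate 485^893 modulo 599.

By square-and-multiply:
893 in binary is 1101111101, i.e. 893 = 512 + 256 + 64 + 32 + 16 + 8 + 4 + 1.
485^1 ≡ 485 (mod 599)
485^2 ≡ 485^2 = 235225 ≡ 417 (mod 599)
485^4 ≡ 417^2 = 173889 ≡ 179 (mod 599)
485^8 ≡ 179^2 = 32041 ≡ 294 (mod 599)
485^16 ≡ 294^2 = 86436 ≡ 180 (mod 599)
485^32 ≡ 180^2 = 32400 ≡ 54 (mod 599)
485^64 ≡ 54^2 = 2916 ≡ 520 (mod 599)
485^128 ≡ 520^2 = 270400 ≡ 251 (mod 599)
485^256 ≡ 251^2 = 63001 ≡ 106 (mod 599)
485^512 ≡ 106^2 = 11236 ≡ 454 (mod 599)
485^893 = 485^512 × 485^256 × 485^64 × 485^32 × 485^16 × 485^8 × 485^4 × 485^1 ≡ 454 × 106 × 520 × 54 × 180 × 294 × 179 × 485 (mod 599).
Accumulate the product:
454 × 106 = 48124 ≡ 204
204 × 520 = 106080 ≡ 57
57 × 54 = 3078 ≡ 83
83 × 180 = 14940 ≡ 564
564 × 294 = 165816 ≡ 492
492 × 179 = 88068 ≡ 15
15 × 485 = 7275 ≡ 87

87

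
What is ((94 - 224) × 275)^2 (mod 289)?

171

94 - 224 = -130 ≡ 159 (mod 289)
159 × 275 = 43725 ≡ 86 (mod 289)
(86)^2 ≡ 171 (mod 289)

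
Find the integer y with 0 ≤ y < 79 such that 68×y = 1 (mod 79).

43

79 = 1×68 + 11
68 = 6×11 + 2
11 = 5×2 + 1
2 = 2×1 + 0
gcd(68, 79) = 1, so the inverse exists.
Back-substitute for 1:
1 = 1×11 − 5×2
  = −5×68 + 31×11
  = 31×79 − 36×68
So 68⁻¹ ≡ −36 ≡ 43 (mod 79).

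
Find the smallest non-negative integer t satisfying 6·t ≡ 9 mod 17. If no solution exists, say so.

10

gcd(6, 17) = 1, so a unique solution mod 17 exists.
6⁻¹ ≡ 3 (mod 17).
t ≡ 3·9 ≡ 10 (mod 17).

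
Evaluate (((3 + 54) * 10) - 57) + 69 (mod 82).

3 + 54 = 57
57 * 10 = 570 ≡ 78 (mod 82)
78 - 57 = 21
21 + 69 = 90 ≡ 8 (mod 82)

8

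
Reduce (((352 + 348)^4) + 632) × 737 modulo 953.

352 + 348 = 700
(700)^4 ≡ 186 (mod 953)
186 + 632 = 818
818 × 737 = 602866 ≡ 570 (mod 953)

570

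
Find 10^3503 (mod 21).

19

Compute successive squares:
3503 in binary is 110110101111, i.e. 3503 = 2048 + 1024 + 256 + 128 + 32 + 8 + 4 + 2 + 1.
10^1 ≡ 10 (mod 21)
10^2 ≡ 10^2 = 100 ≡ 16 (mod 21)
10^4 ≡ 16^2 = 256 ≡ 4 (mod 21)
10^8 ≡ 4^2 = 16 (mod 21)
10^16 ≡ 16^2 = 256 ≡ 4 (mod 21)
10^32 ≡ 4^2 = 16 (mod 21)
10^64 ≡ 16^2 = 256 ≡ 4 (mod 21)
10^128 ≡ 4^2 = 16 (mod 21)
10^256 ≡ 16^2 = 256 ≡ 4 (mod 21)
10^512 ≡ 4^2 = 16 (mod 21)
10^1024 ≡ 16^2 = 256 ≡ 4 (mod 21)
10^2048 ≡ 4^2 = 16 (mod 21)
10^3503 = 10^2048 · 10^1024 · 10^256 · 10^128 · 10^32 · 10^8 · 10^4 · 10^2 · 10^1 ≡ 16 · 4 · 4 · 16 · 16 · 16 · 4 · 16 · 10 (mod 21).
Accumulate the product:
16 · 4 = 64 ≡ 1
1 · 4 = 4
4 · 16 = 64 ≡ 1
1 · 16 = 16
16 · 16 = 256 ≡ 4
4 · 4 = 16
16 · 16 = 256 ≡ 4
4 · 10 = 40 ≡ 19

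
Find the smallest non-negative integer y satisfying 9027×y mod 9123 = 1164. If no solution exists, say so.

gcd(9027, 9123) = 3, and 3 | 1164, so solutions exist.
Divide through by 3: 3009×y mod 3041 = 388.
3009⁻¹ ≡ 95 (mod 3041).
y ≡ 95×388 ≡ 368 (mod 3041).
The smallest non-negative solution is y = 368.

368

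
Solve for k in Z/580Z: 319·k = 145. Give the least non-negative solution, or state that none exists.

gcd(319, 580) = 29, and 29 | 145, so solutions exist.
Divide through by 29: 11·k ≡ 5 (mod 20).
11⁻¹ ≡ 11 (mod 20).
k ≡ 11·5 ≡ 15 (mod 20).
The smallest non-negative solution is k = 15.

15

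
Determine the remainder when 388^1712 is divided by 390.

256

Using repeated squaring:
1712 in binary is 11010110000, i.e. 1712 = 1024 + 512 + 128 + 32 + 16.
388^1 ≡ 388 (mod 390)
388^2 ≡ 388^2 = 150544 ≡ 4 (mod 390)
388^4 ≡ 4^2 = 16 (mod 390)
388^8 ≡ 16^2 = 256 (mod 390)
388^16 ≡ 256^2 = 65536 ≡ 16 (mod 390)
388^32 ≡ 16^2 = 256 (mod 390)
388^64 ≡ 256^2 = 65536 ≡ 16 (mod 390)
388^128 ≡ 16^2 = 256 (mod 390)
388^256 ≡ 256^2 = 65536 ≡ 16 (mod 390)
388^512 ≡ 16^2 = 256 (mod 390)
388^1024 ≡ 256^2 = 65536 ≡ 16 (mod 390)
388^1712 = 388^1024 * 388^512 * 388^128 * 388^32 * 388^16 ≡ 16 * 256 * 256 * 256 * 16 (mod 390).
Accumulate the product:
16 * 256 = 4096 ≡ 196
196 * 256 = 50176 ≡ 256
256 * 256 = 65536 ≡ 16
16 * 16 = 256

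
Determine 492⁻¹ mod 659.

146

659 = 1*492 + 167
492 = 2*167 + 158
167 = 1*158 + 9
158 = 17*9 + 5
9 = 1*5 + 4
5 = 1*4 + 1
4 = 4*1 + 0
gcd(492, 659) = 1, so the inverse exists.
Back-substitute for 1:
1 = 1*5 − 1*4
  = −1*9 + 2*5
  = 2*158 − 35*9
  = −35*167 + 37*158
  = 37*492 − 109*167
  = −109*659 + 146*492
So 492⁻¹ ≡ 146 (mod 659).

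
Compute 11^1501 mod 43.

1501 in binary is 10111011101, i.e. 1501 = 1024 + 256 + 128 + 64 + 16 + 8 + 4 + 1.
11^1 ≡ 11 (mod 43)
11^2 ≡ 11^2 = 121 ≡ 35 (mod 43)
11^4 ≡ 35^2 = 1225 ≡ 21 (mod 43)
11^8 ≡ 21^2 = 441 ≡ 11 (mod 43)
11^16 ≡ 11^2 = 121 ≡ 35 (mod 43)
11^32 ≡ 35^2 = 1225 ≡ 21 (mod 43)
11^64 ≡ 21^2 = 441 ≡ 11 (mod 43)
11^128 ≡ 11^2 = 121 ≡ 35 (mod 43)
11^256 ≡ 35^2 = 1225 ≡ 21 (mod 43)
11^512 ≡ 21^2 = 441 ≡ 11 (mod 43)
11^1024 ≡ 11^2 = 121 ≡ 35 (mod 43)
11^1501 = 11^1024 * 11^256 * 11^128 * 11^64 * 11^16 * 11^8 * 11^4 * 11^1 ≡ 35 * 21 * 35 * 11 * 35 * 11 * 21 * 11 (mod 43).
Accumulate the product:
35 * 21 = 735 ≡ 4
4 * 35 = 140 ≡ 11
11 * 11 = 121 ≡ 35
35 * 35 = 1225 ≡ 21
21 * 11 = 231 ≡ 16
16 * 21 = 336 ≡ 35
35 * 11 = 385 ≡ 41

41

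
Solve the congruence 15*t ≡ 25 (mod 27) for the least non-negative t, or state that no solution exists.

no solution

gcd(15, 27) = 3, and 3 does not divide 25.
So the congruence has no solution.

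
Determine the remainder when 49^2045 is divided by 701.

By square-and-multiply:
2045 in binary is 11111111101, i.e. 2045 = 1024 + 512 + 256 + 128 + 64 + 32 + 16 + 8 + 4 + 1.
49^1 ≡ 49 (mod 701)
49^2 ≡ 49^2 = 2401 ≡ 298 (mod 701)
49^4 ≡ 298^2 = 88804 ≡ 478 (mod 701)
49^8 ≡ 478^2 = 228484 ≡ 659 (mod 701)
49^16 ≡ 659^2 = 434281 ≡ 362 (mod 701)
49^32 ≡ 362^2 = 131044 ≡ 658 (mod 701)
49^64 ≡ 658^2 = 432964 ≡ 447 (mod 701)
49^128 ≡ 447^2 = 199809 ≡ 24 (mod 701)
49^256 ≡ 24^2 = 576 (mod 701)
49^512 ≡ 576^2 = 331776 ≡ 203 (mod 701)
49^1024 ≡ 203^2 = 41209 ≡ 551 (mod 701)
49^2045 = 49^1024 · 49^512 · 49^256 · 49^128 · 49^64 · 49^32 · 49^16 · 49^8 · 49^4 · 49^1 ≡ 551 · 203 · 576 · 24 · 447 · 658 · 362 · 659 · 478 · 49 (mod 701).
Accumulate the product:
551 · 203 = 111853 ≡ 394
394 · 576 = 226944 ≡ 521
521 · 24 = 12504 ≡ 587
587 · 447 = 262389 ≡ 215
215 · 658 = 141470 ≡ 569
569 · 362 = 205978 ≡ 585
585 · 659 = 385515 ≡ 666
666 · 478 = 318348 ≡ 94
94 · 49 = 4606 ≡ 400

400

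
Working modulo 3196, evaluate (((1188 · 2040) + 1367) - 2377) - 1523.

1615

1188 · 2040 = 2423520 ≡ 952 (mod 3196)
952 + 1367 = 2319
2319 - 2377 = -58 ≡ 3138 (mod 3196)
3138 - 1523 = 1615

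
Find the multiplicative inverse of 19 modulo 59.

59 = 3×19 + 2
19 = 9×2 + 1
2 = 2×1 + 0
gcd(19, 59) = 1, so the inverse exists.
Back-substitute for 1:
1 = 1×19 − 9×2
  = −9×59 + 28×19
So 19⁻¹ ≡ 28 (mod 59).

28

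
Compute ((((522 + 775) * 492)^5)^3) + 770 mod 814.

522 + 775 = 1297 ≡ 483 (mod 814)
483 * 492 = 237636 ≡ 762 (mod 814)
(762)^5 ≡ 716 (mod 814)
(716)^3 ≡ 606 (mod 814)
606 + 770 = 1376 ≡ 562 (mod 814)

562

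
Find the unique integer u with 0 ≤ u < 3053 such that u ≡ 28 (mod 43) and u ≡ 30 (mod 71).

43⁻¹ mod 71: 43*38 ≡ 1 (mod 71), so 43⁻¹ ≡ 38.
u = 28 + 43*((30 − 28)*38 mod 71) = 28 + 43*5 = 243.

243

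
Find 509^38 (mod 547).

475

38 in binary is 100110, i.e. 38 = 32 + 4 + 2.
509^1 ≡ 509 (mod 547)
509^2 ≡ 509^2 = 259081 ≡ 350 (mod 547)
509^4 ≡ 350^2 = 122500 ≡ 519 (mod 547)
509^8 ≡ 519^2 = 269361 ≡ 237 (mod 547)
509^16 ≡ 237^2 = 56169 ≡ 375 (mod 547)
509^32 ≡ 375^2 = 140625 ≡ 46 (mod 547)
509^38 = 509^32 × 509^4 × 509^2 ≡ 46 × 519 × 350 (mod 547).
Accumulate the product:
46 × 519 = 23874 ≡ 353
353 × 350 = 123550 ≡ 475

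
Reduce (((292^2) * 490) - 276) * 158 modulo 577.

51

(292)^2 ≡ 445 (mod 577)
445 * 490 = 218050 ≡ 521 (mod 577)
521 - 276 = 245
245 * 158 = 38710 ≡ 51 (mod 577)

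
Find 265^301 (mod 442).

317

By square-and-multiply:
265^1 ≡ 265 (mod 442)
265^2 ≡ 265^2 = 70225 ≡ 389 (mod 442)
265^4 ≡ 389^2 = 151321 ≡ 157 (mod 442)
265^8 ≡ 157^2 = 24649 ≡ 339 (mod 442)
265^16 ≡ 339^2 = 114921 ≡ 1 (mod 442)
265^32 ≡ 1^2 = 1 (mod 442)
265^64 ≡ 1^2 = 1 (mod 442)
265^128 ≡ 1^2 = 1 (mod 442)
265^256 ≡ 1^2 = 1 (mod 442)
265^301 = 265^256 × 265^32 × 265^8 × 265^4 × 265^1 ≡ 1 × 1 × 339 × 157 × 265 (mod 442).
Accumulate the product:
1 × 1 = 1
1 × 339 = 339
339 × 157 = 53223 ≡ 183
183 × 265 = 48495 ≡ 317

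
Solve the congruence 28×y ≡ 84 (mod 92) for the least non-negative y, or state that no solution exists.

3

gcd(28, 92) = 4, and 4 | 84, so solutions exist.
Divide through by 4: 7×y ≡ 21 mod 23.
7⁻¹ ≡ 10 (mod 23).
y ≡ 10×21 ≡ 3 (mod 23).
The smallest non-negative solution is y = 3.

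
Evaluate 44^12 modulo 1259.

315

12 in binary is 1100, i.e. 12 = 8 + 4.
44^1 ≡ 44 (mod 1259)
44^2 ≡ 44^2 = 1936 ≡ 677 (mod 1259)
44^4 ≡ 677^2 = 458329 ≡ 53 (mod 1259)
44^8 ≡ 53^2 = 2809 ≡ 291 (mod 1259)
44^12 = 44^8 × 44^4 ≡ 291 × 53 (mod 1259).
291 × 53 = 15423 ≡ 315 (mod 1259).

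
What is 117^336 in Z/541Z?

336 in binary is 101010000, i.e. 336 = 256 + 64 + 16.
117^1 ≡ 117 (mod 541)
117^2 ≡ 117^2 = 13689 ≡ 164 (mod 541)
117^4 ≡ 164^2 = 26896 ≡ 387 (mod 541)
117^8 ≡ 387^2 = 149769 ≡ 453 (mod 541)
117^16 ≡ 453^2 = 205209 ≡ 170 (mod 541)
117^32 ≡ 170^2 = 28900 ≡ 227 (mod 541)
117^64 ≡ 227^2 = 51529 ≡ 134 (mod 541)
117^128 ≡ 134^2 = 17956 ≡ 103 (mod 541)
117^256 ≡ 103^2 = 10609 ≡ 330 (mod 541)
117^336 = 117^256 · 117^64 · 117^16 ≡ 330 · 134 · 170 (mod 541).
Accumulate the product:
330 · 134 = 44220 ≡ 399
399 · 170 = 67830 ≡ 205

205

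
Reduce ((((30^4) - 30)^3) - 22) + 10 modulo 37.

15

(30)^4 ≡ 33 (mod 37)
33 - 30 = 3
(3)^3 ≡ 27 (mod 37)
27 - 22 = 5
5 + 10 = 15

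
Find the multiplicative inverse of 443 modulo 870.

707

870 = 1×443 + 427
443 = 1×427 + 16
427 = 26×16 + 11
16 = 1×11 + 5
11 = 2×5 + 1
5 = 5×1 + 0
gcd(443, 870) = 1, so the inverse exists.
Back-substitute for 1:
1 = 1×11 − 2×5
  = −2×16 + 3×11
  = 3×427 − 80×16
  = −80×443 + 83×427
  = 83×870 − 163×443
So 443⁻¹ ≡ −163 ≡ 707 (mod 870).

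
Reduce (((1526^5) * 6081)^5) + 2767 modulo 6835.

133

(1526)^5 ≡ 4311 (mod 6835)
4311 * 6081 = 26215191 ≡ 2966 (mod 6835)
(2966)^5 ≡ 4201 (mod 6835)
4201 + 2767 = 6968 ≡ 133 (mod 6835)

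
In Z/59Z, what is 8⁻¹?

37

Apply the Euclidean algorithm and back-substitute:
59 = 7·8 + 3
8 = 2·3 + 2
3 = 1·2 + 1
2 = 2·1 + 0
gcd(8, 59) = 1, so the inverse exists.
Back-substitute for 1:
1 = 1·3 − 1·2
  = −1·8 + 3·3
  = 3·59 − 22·8
So 8⁻¹ ≡ −22 ≡ 37 (mod 59).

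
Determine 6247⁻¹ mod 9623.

9623 = 1*6247 + 3376
6247 = 1*3376 + 2871
3376 = 1*2871 + 505
2871 = 5*505 + 346
505 = 1*346 + 159
346 = 2*159 + 28
159 = 5*28 + 19
28 = 1*19 + 9
19 = 2*9 + 1
9 = 9*1 + 0
gcd(6247, 9623) = 1, so the inverse exists.
Bézout: 1 = 668*9623 − 1029*6247.
So 6247⁻¹ ≡ −1029 ≡ 8594 (mod 9623).

8594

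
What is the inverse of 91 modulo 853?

75

853 = 9*91 + 34
91 = 2*34 + 23
34 = 1*23 + 11
23 = 2*11 + 1
11 = 11*1 + 0
gcd(91, 853) = 1, so the inverse exists.
Bézout: 1 = −8*853 + 75*91.
So 91⁻¹ ≡ 75 (mod 853).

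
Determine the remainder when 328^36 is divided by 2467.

1429

Compute successive squares:
36 in binary is 100100, i.e. 36 = 32 + 4.
328^1 ≡ 328 (mod 2467)
328^2 ≡ 328^2 = 107584 ≡ 1503 (mod 2467)
328^4 ≡ 1503^2 = 2259009 ≡ 1704 (mod 2467)
328^8 ≡ 1704^2 = 2903616 ≡ 2424 (mod 2467)
328^16 ≡ 2424^2 = 5875776 ≡ 1849 (mod 2467)
328^32 ≡ 1849^2 = 3418801 ≡ 2006 (mod 2467)
328^36 = 328^32 · 328^4 ≡ 2006 · 1704 (mod 2467).
2006 · 1704 = 3418224 ≡ 1429 (mod 2467).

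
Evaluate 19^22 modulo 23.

1

22 in binary is 10110, i.e. 22 = 16 + 4 + 2.
19^1 ≡ 19 (mod 23)
19^2 ≡ 19^2 = 361 ≡ 16 (mod 23)
19^4 ≡ 16^2 = 256 ≡ 3 (mod 23)
19^8 ≡ 3^2 = 9 (mod 23)
19^16 ≡ 9^2 = 81 ≡ 12 (mod 23)
19^22 = 19^16 * 19^4 * 19^2 ≡ 12 * 3 * 16 (mod 23).
Accumulate the product:
12 * 3 = 36 ≡ 13
13 * 16 = 208 ≡ 1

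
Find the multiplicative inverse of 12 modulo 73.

67

By the extended Euclidean algorithm:
73 = 6*12 + 1
12 = 12*1 + 0
gcd(12, 73) = 1, so the inverse exists.
Back-substitute for 1:
1 = 1*73 − 6*12
So 12⁻¹ ≡ −6 ≡ 67 (mod 73).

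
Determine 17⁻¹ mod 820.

193

Run the extended Euclidean algorithm:
820 = 48×17 + 4
17 = 4×4 + 1
4 = 4×1 + 0
gcd(17, 820) = 1, so the inverse exists.
Bézout: 1 = −4×820 + 193×17.
So 17⁻¹ ≡ 193 (mod 820).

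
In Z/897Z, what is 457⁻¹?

897 = 1×457 + 440
457 = 1×440 + 17
440 = 25×17 + 15
17 = 1×15 + 2
15 = 7×2 + 1
2 = 2×1 + 0
gcd(457, 897) = 1, so the inverse exists.
Back-substitute for 1:
1 = 1×15 − 7×2
  = −7×17 + 8×15
  = 8×440 − 207×17
  = −207×457 + 215×440
  = 215×897 − 422×457
So 457⁻¹ ≡ −422 ≡ 475 (mod 897).

475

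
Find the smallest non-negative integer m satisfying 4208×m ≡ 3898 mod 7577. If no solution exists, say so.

gcd(4208, 7577) = 1, so a unique solution mod 7577 exists.
4208⁻¹ ≡ 1165 (mod 7577).
m ≡ 1165×3898 ≡ 2547 (mod 7577).

2547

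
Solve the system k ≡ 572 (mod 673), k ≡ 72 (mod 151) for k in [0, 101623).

673⁻¹ mod 151: 673·116 ≡ 1 (mod 151), so 673⁻¹ ≡ 116.
k = 572 + 673·((72 − 572)·116 mod 151) = 572 + 673·135 = 91427.

91427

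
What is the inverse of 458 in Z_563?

563 = 1×458 + 105
458 = 4×105 + 38
105 = 2×38 + 29
38 = 1×29 + 9
29 = 3×9 + 2
9 = 4×2 + 1
2 = 2×1 + 0
gcd(458, 563) = 1, so the inverse exists.
Bézout: 1 = −205×563 + 252×458.
So 458⁻¹ ≡ 252 (mod 563).

252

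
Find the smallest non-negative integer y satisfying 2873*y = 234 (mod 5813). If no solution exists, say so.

gcd(2873, 5813) = 1, so a unique solution mod 5813 exists.
2873⁻¹ ≡ 2169 (mod 5813).
y ≡ 2169*234 ≡ 1815 (mod 5813).

1815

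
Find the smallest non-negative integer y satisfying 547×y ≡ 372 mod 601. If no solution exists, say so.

327

gcd(547, 601) = 1, so a unique solution mod 601 exists.
547⁻¹ ≡ 345 (mod 601).
y ≡ 345×372 ≡ 327 (mod 601).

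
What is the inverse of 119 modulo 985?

149

985 = 8×119 + 33
119 = 3×33 + 20
33 = 1×20 + 13
20 = 1×13 + 7
13 = 1×7 + 6
7 = 1×6 + 1
6 = 6×1 + 0
gcd(119, 985) = 1, so the inverse exists.
Bézout: 1 = −18×985 + 149×119.
So 119⁻¹ ≡ 149 (mod 985).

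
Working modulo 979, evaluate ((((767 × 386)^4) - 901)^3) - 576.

767 × 386 = 296062 ≡ 404 (mod 979)
(404)^4 ≡ 367 (mod 979)
367 - 901 = -534 ≡ 445 (mod 979)
(445)^3 ≡ 356 (mod 979)
356 - 576 = -220 ≡ 759 (mod 979)

759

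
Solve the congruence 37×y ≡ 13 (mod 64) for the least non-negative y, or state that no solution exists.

gcd(37, 64) = 1, so a unique solution mod 64 exists.
37⁻¹ ≡ 45 (mod 64).
y ≡ 45×13 ≡ 9 (mod 64).

9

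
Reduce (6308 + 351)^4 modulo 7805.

1416

6308 + 351 = 6659
(6659)^4 ≡ 1416 (mod 7805)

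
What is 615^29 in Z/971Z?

44

Using repeated squaring:
29 in binary is 11101, i.e. 29 = 16 + 8 + 4 + 1.
615^1 ≡ 615 (mod 971)
615^2 ≡ 615^2 = 378225 ≡ 506 (mod 971)
615^4 ≡ 506^2 = 256036 ≡ 663 (mod 971)
615^8 ≡ 663^2 = 439569 ≡ 677 (mod 971)
615^16 ≡ 677^2 = 458329 ≡ 17 (mod 971)
615^29 = 615^16 × 615^8 × 615^4 × 615^1 ≡ 17 × 677 × 663 × 615 (mod 971).
Accumulate the product:
17 × 677 = 11509 ≡ 828
828 × 663 = 548964 ≡ 349
349 × 615 = 214635 ≡ 44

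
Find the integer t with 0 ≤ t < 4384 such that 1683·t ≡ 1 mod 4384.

2459

Run the extended Euclidean algorithm:
4384 = 2*1683 + 1018
1683 = 1*1018 + 665
1018 = 1*665 + 353
665 = 1*353 + 312
353 = 1*312 + 41
312 = 7*41 + 25
41 = 1*25 + 16
25 = 1*16 + 9
16 = 1*9 + 7
9 = 1*7 + 2
7 = 3*2 + 1
2 = 2*1 + 0
gcd(1683, 4384) = 1, so the inverse exists.
Bézout: 1 = 739*4384 − 1925*1683.
So 1683⁻¹ ≡ −1925 ≡ 2459 (mod 4384).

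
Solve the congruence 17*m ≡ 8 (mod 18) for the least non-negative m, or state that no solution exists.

gcd(17, 18) = 1, so a unique solution mod 18 exists.
17⁻¹ ≡ 17 (mod 18).
m ≡ 17*8 ≡ 10 (mod 18).

10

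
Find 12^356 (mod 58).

30

By square-and-multiply:
12^1 ≡ 12 (mod 58)
12^2 ≡ 12^2 = 144 ≡ 28 (mod 58)
12^4 ≡ 28^2 = 784 ≡ 30 (mod 58)
12^8 ≡ 30^2 = 900 ≡ 30 (mod 58)
12^16 ≡ 30^2 = 900 ≡ 30 (mod 58)
12^32 ≡ 30^2 = 900 ≡ 30 (mod 58)
12^64 ≡ 30^2 = 900 ≡ 30 (mod 58)
12^128 ≡ 30^2 = 900 ≡ 30 (mod 58)
12^256 ≡ 30^2 = 900 ≡ 30 (mod 58)
12^356 = 12^256 × 12^64 × 12^32 × 12^4 ≡ 30 × 30 × 30 × 30 (mod 58).
Accumulate the product:
30 × 30 = 900 ≡ 30
30 × 30 = 900 ≡ 30
30 × 30 = 900 ≡ 30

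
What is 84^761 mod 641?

84^1 ≡ 84 (mod 641)
84^2 ≡ 84^2 = 7056 ≡ 5 (mod 641)
84^4 ≡ 5^2 = 25 (mod 641)
84^8 ≡ 25^2 = 625 (mod 641)
84^16 ≡ 625^2 = 390625 ≡ 256 (mod 641)
84^32 ≡ 256^2 = 65536 ≡ 154 (mod 641)
84^64 ≡ 154^2 = 23716 ≡ 640 (mod 641)
84^128 ≡ 640^2 = 409600 ≡ 1 (mod 641)
84^256 ≡ 1^2 = 1 (mod 641)
84^512 ≡ 1^2 = 1 (mod 641)
84^761 = 84^512 · 84^128 · 84^64 · 84^32 · 84^16 · 84^8 · 84^1 ≡ 1 · 1 · 640 · 154 · 256 · 625 · 84 (mod 641).
Accumulate the product:
1 · 1 = 1
1 · 640 = 640
640 · 154 = 98560 ≡ 487
487 · 256 = 124672 ≡ 318
318 · 625 = 198750 ≡ 40
40 · 84 = 3360 ≡ 155

155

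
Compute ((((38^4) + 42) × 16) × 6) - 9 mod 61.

(38)^4 ≡ 34 (mod 61)
34 + 42 = 76 ≡ 15 (mod 61)
15 × 16 = 240 ≡ 57 (mod 61)
57 × 6 = 342 ≡ 37 (mod 61)
37 - 9 = 28

28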